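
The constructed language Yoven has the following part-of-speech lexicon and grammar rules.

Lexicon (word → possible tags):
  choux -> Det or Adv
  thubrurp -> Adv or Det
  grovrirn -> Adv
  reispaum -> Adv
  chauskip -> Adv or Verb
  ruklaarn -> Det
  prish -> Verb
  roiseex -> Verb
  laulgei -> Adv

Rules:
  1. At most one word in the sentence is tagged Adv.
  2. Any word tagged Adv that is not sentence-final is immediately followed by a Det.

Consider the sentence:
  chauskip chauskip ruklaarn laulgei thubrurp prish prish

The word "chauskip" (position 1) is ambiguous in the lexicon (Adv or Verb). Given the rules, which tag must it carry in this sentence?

Verb

Candidates per position — 1:chauskip {Adv,Verb}; 2:chauskip {Adv,Verb}; 3:ruklaarn {Det}; 4:laulgei {Adv}; 5:thubrurp {Adv,Det}; 6:prish {Verb}; 7:prish {Verb}.
Word 1 cannot be Adv — rule 1 would then fail for every completion. It is Verb.
Word 2 cannot be Adv — rule 1 would then fail for every completion. It is Verb.
Word 5 cannot be Adv — rule 1 would then fail for every completion. It is Det.
The unique satisfying tagging is: Verb Verb Det Adv Det Verb Verb.
Rule-by-rule: rule 1 holds; rule 2 holds.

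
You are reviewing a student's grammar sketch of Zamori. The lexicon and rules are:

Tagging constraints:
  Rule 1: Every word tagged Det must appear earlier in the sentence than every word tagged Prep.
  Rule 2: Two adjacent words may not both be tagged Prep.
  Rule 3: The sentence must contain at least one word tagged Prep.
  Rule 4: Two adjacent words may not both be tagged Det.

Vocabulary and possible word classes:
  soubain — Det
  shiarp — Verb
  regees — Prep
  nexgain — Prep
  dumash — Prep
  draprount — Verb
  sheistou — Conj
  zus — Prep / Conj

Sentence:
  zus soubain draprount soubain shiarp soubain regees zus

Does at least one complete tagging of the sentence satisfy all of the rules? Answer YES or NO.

YES

Candidates per position — 1:zus {Prep,Conj}; 2:soubain {Det}; 3:draprount {Verb}; 4:soubain {Det}; 5:shiarp {Verb}; 6:soubain {Det}; 7:regees {Prep}; 8:zus {Prep,Conj}.
One satisfying assignment: Conj Det Verb Det Verb Det Prep Conj.
Checking: rule 1 satisfied; rule 2 satisfied; rule 3 satisfied; rule 4 satisfied.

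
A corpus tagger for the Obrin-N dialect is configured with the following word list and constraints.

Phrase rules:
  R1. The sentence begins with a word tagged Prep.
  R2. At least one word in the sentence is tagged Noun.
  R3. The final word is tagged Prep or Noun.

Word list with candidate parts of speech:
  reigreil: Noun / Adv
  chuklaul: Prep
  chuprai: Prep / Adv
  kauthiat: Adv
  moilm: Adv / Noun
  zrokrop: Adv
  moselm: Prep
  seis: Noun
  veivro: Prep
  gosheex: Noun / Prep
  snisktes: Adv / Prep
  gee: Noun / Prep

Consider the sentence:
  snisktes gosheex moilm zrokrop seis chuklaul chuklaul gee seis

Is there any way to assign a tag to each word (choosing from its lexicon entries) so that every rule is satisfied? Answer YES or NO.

Candidates per position — 1:snisktes {Adv,Prep}; 2:gosheex {Noun,Prep}; 3:moilm {Adv,Noun}; 4:zrokrop {Adv}; 5:seis {Noun}; 6:chuklaul {Prep}; 7:chuklaul {Prep}; 8:gee {Noun,Prep}; 9:seis {Noun}.
One satisfying assignment: Prep Noun Adv Adv Noun Prep Prep Noun Noun.
Rule-by-rule: rule 1 satisfied; rule 2 satisfied; rule 3 satisfied.

YES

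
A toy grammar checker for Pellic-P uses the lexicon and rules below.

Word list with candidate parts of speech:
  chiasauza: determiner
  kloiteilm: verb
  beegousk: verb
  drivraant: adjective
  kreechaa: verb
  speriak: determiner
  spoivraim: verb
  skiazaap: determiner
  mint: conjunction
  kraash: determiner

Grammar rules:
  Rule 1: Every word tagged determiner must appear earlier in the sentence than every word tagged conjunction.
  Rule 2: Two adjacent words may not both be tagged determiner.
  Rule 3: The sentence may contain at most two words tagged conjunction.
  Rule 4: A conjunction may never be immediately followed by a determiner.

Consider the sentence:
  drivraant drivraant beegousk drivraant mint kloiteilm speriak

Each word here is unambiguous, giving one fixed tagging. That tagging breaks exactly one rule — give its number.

1

Fixed tagging: adjective adjective verb adjective conjunction verb determiner.
Checking each rule: R1 fails, R2 ok, R3 ok, R4 ok.
Only rule 1 fails.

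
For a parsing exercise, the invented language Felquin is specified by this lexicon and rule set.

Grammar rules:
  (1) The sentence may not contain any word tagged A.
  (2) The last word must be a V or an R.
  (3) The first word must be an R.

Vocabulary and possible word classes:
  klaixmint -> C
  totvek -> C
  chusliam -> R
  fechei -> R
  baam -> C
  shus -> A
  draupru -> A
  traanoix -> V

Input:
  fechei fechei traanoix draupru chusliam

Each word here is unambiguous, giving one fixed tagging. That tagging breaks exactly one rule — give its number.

1

Fixed tagging: R R V A R.
Checking each rule: R1 ✗, R2 ✓, R3 ✓.
Only rule 1 fails.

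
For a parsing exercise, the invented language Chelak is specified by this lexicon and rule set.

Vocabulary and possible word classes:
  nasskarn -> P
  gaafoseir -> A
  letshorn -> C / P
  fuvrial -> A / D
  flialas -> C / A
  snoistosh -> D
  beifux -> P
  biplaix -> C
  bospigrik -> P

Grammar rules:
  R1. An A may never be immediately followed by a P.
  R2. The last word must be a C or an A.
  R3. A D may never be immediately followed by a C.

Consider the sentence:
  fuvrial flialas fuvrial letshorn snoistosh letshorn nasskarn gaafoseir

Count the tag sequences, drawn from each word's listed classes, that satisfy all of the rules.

Candidates per position — 1:fuvrial {A,D}; 2:flialas {C,A}; 3:fuvrial {A,D}; 4:letshorn {C,P}; 5:snoistosh {D}; 6:letshorn {C,P}; 7:nasskarn {P}; 8:gaafoseir {A}.
There are 32 candidate sequences in total.
Checking each against the rules leaves 6 sequences.
Count = 6.

6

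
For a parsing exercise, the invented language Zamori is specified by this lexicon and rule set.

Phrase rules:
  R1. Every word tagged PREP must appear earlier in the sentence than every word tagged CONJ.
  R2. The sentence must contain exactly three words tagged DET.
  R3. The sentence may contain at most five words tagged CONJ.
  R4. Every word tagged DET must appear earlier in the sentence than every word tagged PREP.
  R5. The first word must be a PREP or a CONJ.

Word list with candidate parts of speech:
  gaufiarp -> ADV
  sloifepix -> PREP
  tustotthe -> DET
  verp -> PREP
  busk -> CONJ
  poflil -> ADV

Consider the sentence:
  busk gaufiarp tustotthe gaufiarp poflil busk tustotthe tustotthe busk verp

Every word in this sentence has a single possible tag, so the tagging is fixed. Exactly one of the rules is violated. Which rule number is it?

Fixed tagging: CONJ ADV DET ADV ADV CONJ DET DET CONJ PREP.
Checking each rule: R1 violated, R2 holds, R3 holds, R4 holds, R5 holds.
Only rule 1 fails.

1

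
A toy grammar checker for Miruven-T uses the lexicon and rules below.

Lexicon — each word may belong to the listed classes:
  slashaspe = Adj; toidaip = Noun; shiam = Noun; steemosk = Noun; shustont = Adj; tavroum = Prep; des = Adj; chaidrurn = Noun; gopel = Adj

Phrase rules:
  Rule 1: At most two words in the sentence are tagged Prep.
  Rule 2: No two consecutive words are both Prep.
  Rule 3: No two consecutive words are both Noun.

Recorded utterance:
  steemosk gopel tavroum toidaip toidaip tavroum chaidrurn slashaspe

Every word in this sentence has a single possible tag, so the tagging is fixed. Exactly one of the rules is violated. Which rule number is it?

3

Fixed tagging: Noun Adj Prep Noun Noun Prep Noun Adj.
Applying the rules: R1 ✓, R2 ✓, R3 ✗.
Only rule 3 fails.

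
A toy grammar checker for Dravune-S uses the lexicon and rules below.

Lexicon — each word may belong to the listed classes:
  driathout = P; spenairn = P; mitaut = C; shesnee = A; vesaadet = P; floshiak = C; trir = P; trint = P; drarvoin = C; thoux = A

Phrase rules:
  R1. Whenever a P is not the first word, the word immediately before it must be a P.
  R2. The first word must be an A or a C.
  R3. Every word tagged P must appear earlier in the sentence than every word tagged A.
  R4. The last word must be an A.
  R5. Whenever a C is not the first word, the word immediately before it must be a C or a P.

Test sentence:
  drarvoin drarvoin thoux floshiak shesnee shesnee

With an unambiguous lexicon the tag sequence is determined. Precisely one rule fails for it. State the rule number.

Fixed tagging: C C A C A A.
Checking each rule: R1 holds, R2 holds, R3 holds, R4 holds, R5 violated.
Only rule 5 fails.

5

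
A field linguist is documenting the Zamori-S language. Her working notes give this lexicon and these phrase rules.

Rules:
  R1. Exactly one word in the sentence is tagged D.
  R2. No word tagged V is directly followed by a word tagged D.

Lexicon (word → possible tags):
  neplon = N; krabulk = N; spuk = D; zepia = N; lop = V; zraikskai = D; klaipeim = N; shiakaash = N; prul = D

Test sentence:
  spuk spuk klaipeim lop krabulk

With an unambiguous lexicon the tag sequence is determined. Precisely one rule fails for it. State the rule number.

Fixed tagging: D D N V N.
Rule check: R1 fails, R2 ok.
Only rule 1 fails.

1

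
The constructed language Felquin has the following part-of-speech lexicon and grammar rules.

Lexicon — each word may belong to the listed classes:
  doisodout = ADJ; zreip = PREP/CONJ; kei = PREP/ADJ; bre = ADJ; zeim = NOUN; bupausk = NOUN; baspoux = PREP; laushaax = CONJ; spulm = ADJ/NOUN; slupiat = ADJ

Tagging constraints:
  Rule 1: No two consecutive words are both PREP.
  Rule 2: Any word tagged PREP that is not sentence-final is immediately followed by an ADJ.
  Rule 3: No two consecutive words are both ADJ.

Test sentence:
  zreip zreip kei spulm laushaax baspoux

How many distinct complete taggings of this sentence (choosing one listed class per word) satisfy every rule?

3

Candidates per position — 1:zreip {PREP,CONJ}; 2:zreip {PREP,CONJ}; 3:kei {PREP,ADJ}; 4:spulm {ADJ,NOUN}; 5:laushaax {CONJ}; 6:baspoux {PREP}.
There are 16 candidate sequences in total.
The sequences that satisfy every rule: CONJ PREP ADJ NOUN CONJ PREP; CONJ CONJ PREP ADJ CONJ PREP; CONJ CONJ ADJ NOUN CONJ PREP.
Count = 3.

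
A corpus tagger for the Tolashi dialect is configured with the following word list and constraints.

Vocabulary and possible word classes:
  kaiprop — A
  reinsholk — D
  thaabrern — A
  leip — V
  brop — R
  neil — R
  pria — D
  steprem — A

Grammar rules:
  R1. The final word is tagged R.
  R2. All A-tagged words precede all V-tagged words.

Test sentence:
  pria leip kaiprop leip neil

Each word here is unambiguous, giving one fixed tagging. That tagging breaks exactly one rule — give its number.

2

Fixed tagging: D V A V R.
Applying the rules: R1 ok, R2 fails.
Only rule 2 fails.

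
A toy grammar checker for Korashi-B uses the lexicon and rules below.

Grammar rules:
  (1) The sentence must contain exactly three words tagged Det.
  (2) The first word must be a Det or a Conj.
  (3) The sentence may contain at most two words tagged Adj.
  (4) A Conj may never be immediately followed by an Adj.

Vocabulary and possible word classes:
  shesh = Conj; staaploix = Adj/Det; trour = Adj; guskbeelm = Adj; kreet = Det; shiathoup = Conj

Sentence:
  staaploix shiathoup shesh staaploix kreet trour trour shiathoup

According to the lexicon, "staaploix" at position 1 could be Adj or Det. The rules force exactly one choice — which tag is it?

Candidates per position — 1:staaploix {Adj,Det}; 2:shiathoup {Conj}; 3:shesh {Conj}; 4:staaploix {Adj,Det}; 5:kreet {Det}; 6:trour {Adj}; 7:trour {Adj}; 8:shiathoup {Conj}.
Word 1 cannot be Adj — rule 1 would then fail for every completion. It is Det.
Word 4 cannot be Adj — rule 1 would then fail for every completion. It is Det.
So the tagging must be: Det Conj Conj Det Det Adj Adj Conj.
Rule-by-rule: rule 1 ✓; rule 2 ✓; rule 3 ✓; rule 4 ✓.

Det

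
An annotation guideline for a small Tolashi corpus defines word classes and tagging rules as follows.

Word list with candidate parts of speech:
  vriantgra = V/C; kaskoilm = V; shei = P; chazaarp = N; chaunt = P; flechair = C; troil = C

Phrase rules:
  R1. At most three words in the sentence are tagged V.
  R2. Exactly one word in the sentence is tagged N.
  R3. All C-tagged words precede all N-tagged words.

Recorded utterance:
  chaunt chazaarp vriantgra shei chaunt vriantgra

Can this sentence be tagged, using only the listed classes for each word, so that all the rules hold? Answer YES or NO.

YES

Candidates per position — 1:chaunt {P}; 2:chazaarp {N}; 3:vriantgra {V,C}; 4:shei {P}; 5:chaunt {P}; 6:vriantgra {V,C}.
One satisfying assignment: P N V P P V.
Checking: rule 1 ok; rule 2 ok; rule 3 ok.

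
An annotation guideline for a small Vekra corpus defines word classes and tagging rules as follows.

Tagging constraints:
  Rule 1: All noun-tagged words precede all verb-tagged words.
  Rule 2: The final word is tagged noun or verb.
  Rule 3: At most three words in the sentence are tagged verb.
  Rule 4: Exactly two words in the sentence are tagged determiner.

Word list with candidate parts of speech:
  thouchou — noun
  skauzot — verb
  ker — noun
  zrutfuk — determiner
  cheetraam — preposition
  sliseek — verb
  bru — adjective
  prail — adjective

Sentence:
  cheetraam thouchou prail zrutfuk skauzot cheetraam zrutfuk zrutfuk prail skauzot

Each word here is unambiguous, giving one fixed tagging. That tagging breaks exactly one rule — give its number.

4

Fixed tagging: preposition noun adjective determiner verb preposition determiner determiner adjective verb.
Rule check: R1 holds, R2 holds, R3 holds, R4 violated.
Only rule 4 fails.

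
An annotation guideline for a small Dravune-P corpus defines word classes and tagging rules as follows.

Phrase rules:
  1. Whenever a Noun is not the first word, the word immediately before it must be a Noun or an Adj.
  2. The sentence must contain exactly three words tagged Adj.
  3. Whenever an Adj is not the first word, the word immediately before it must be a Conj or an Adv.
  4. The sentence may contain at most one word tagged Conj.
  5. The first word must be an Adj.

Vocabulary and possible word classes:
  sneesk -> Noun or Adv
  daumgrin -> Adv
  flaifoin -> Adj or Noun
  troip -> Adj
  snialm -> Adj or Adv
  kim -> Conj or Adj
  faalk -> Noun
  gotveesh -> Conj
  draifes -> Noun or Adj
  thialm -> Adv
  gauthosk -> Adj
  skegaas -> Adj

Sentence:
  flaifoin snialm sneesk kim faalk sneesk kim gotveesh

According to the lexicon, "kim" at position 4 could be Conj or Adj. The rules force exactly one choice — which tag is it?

Adj

Candidates per position — 1:flaifoin {Adj,Noun}; 2:snialm {Adj,Adv}; 3:sneesk {Noun,Adv}; 4:kim {Conj,Adj}; 5:faalk {Noun}; 6:sneesk {Noun,Adv}; 7:kim {Conj,Adj}; 8:gotveesh {Conj}.
Word 1 cannot be Noun — rule 5 would then fail for every completion. It is Adj.
Word 2 cannot be Adj — rule 3 would then fail for every completion. It is Adv.
Word 3 cannot be Noun — rule 1 would then fail for every completion. It is Adv.
Word 4 cannot be Conj — rule 1 would then fail for every completion. It is Adj.
Word 7 cannot be Conj — rule 2 would then fail for every completion. It is Adj.
Word 6 cannot be Noun — rule 3 would then fail for every completion. It is Adv.
The only consistent sequence is: Adj Adv Adv Adj Noun Adv Adj Conj.
Check: rule 1 ok; rule 2 ok; rule 3 ok; rule 4 ok; rule 5 ok.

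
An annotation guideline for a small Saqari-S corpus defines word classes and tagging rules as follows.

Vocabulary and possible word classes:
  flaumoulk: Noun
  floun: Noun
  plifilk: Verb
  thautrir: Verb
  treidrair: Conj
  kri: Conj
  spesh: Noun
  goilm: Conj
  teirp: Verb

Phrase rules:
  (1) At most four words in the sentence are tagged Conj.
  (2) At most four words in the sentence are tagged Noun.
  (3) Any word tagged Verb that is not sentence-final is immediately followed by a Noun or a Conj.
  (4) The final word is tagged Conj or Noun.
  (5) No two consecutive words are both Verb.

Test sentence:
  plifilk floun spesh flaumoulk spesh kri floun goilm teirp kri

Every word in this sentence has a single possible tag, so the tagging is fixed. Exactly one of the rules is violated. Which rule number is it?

Fixed tagging: Verb Noun Noun Noun Noun Conj Noun Conj Verb Conj.
Rule check: R1 ✓, R2 ✗, R3 ✓, R4 ✓, R5 ✓.
Only rule 2 fails.

2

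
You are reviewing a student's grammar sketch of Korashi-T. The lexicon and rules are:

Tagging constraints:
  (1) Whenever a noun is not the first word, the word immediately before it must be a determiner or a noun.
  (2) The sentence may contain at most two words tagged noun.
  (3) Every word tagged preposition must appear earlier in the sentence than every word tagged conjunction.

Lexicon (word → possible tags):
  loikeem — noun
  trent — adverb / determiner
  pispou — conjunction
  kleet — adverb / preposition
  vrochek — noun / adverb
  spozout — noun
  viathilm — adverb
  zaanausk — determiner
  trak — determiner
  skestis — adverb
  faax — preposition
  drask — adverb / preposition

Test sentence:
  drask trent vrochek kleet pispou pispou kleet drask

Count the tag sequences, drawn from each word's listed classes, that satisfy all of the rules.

Candidates per position — 1:drask {adverb,preposition}; 2:trent {adverb,determiner}; 3:vrochek {noun,adverb}; 4:kleet {adverb,preposition}; 5:pispou {conjunction}; 6:pispou {conjunction}; 7:kleet {adverb,preposition}; 8:drask {adverb,preposition}.
There are 64 candidate sequences in total.
Checking each against the rules leaves 12 sequences.
Count = 12.

12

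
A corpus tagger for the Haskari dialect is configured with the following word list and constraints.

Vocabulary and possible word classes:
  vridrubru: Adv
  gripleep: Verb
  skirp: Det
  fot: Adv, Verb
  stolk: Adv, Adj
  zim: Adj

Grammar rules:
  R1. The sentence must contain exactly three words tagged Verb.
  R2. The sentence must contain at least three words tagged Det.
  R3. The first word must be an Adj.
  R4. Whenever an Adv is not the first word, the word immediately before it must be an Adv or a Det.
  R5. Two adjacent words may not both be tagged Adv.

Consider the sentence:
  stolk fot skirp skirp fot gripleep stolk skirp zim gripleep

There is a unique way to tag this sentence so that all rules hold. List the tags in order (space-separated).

Candidates per position — 1:stolk {Adv,Adj}; 2:fot {Adv,Verb}; 3:skirp {Det}; 4:skirp {Det}; 5:fot {Adv,Verb}; 6:gripleep {Verb}; 7:stolk {Adv,Adj}; 8:skirp {Det}; 9:zim {Adj}; 10:gripleep {Verb}.
At position 1, choosing Adv makes rule 3 impossible to satisfy; hence Adj.
At position 2, choosing Adv makes rule 4 impossible to satisfy; hence Verb.
At position 5, choosing Verb makes rule 1 impossible to satisfy; hence Adv.
At position 7, choosing Adv makes rule 4 impossible to satisfy; hence Adj.
The unique satisfying tagging is: Adj Verb Det Det Adv Verb Adj Det Adj Verb.
Rule-by-rule: rule 1 ok; rule 2 ok; rule 3 ok; rule 4 ok; rule 5 ok.

Adj Verb Det Det Adv Verb Adj Det Adj Verb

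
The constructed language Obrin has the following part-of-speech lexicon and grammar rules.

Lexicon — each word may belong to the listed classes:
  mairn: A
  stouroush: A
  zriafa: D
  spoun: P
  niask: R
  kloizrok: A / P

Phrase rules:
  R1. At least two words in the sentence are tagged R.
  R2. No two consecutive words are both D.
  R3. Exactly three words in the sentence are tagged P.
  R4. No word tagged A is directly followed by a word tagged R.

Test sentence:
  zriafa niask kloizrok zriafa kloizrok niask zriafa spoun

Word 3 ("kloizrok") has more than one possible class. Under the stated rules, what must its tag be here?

P

Candidates per position — 1:zriafa {D}; 2:niask {R}; 3:kloizrok {A,P}; 4:zriafa {D}; 5:kloizrok {A,P}; 6:niask {R}; 7:zriafa {D}; 8:spoun {P}.
Word 3 cannot be A — rule 3 would then fail for every completion. It is P.
Word 5 cannot be A — rule 3 would then fail for every completion. It is P.
The unique satisfying tagging is: D R P D P R D P.
Checking: rule 1 ✓; rule 2 ✓; rule 3 ✓; rule 4 ✓.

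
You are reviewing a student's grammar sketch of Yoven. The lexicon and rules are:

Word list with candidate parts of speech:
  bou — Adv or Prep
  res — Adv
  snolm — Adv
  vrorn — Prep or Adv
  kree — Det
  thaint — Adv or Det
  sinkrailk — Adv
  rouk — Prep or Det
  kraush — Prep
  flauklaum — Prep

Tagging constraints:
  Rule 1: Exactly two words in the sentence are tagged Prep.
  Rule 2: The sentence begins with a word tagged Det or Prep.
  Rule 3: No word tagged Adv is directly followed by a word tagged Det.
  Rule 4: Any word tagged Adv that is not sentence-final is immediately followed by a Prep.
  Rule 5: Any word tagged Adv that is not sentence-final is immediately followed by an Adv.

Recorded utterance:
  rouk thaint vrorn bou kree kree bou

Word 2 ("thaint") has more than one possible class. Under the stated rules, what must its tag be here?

Candidates per position — 1:rouk {Prep,Det}; 2:thaint {Adv,Det}; 3:vrorn {Prep,Adv}; 4:bou {Adv,Prep}; 5:kree {Det}; 6:kree {Det}; 7:bou {Adv,Prep}.
Word 2 cannot be Adv — rule 5 would then fail for every completion. It is Det.
Word 3 cannot be Adv — rule 5 would then fail for every completion. It is Prep.
Word 4 cannot be Adv — rule 3 would then fail for every completion. It is Prep.
Word 7 cannot be Prep — rule 1 would then fail for every completion. It is Adv.
Word 1 cannot be Prep — rule 1 would then fail for every completion. It is Det.
So the tagging must be: Det Det Prep Prep Det Det Adv.
Checking: rule 1 satisfied; rule 2 satisfied; rule 3 satisfied; rule 4 satisfied; rule 5 satisfied.

Det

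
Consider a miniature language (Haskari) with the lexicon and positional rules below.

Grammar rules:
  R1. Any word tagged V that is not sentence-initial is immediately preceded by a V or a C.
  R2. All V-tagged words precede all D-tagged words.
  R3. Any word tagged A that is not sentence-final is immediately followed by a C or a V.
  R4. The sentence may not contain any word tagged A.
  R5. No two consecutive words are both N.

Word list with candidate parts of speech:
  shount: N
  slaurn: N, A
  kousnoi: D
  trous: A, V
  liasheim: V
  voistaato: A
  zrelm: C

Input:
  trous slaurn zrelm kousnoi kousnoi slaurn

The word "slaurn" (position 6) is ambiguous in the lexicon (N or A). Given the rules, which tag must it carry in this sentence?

Candidates per position — 1:trous {A,V}; 2:slaurn {N,A}; 3:zrelm {C}; 4:kousnoi {D}; 5:kousnoi {D}; 6:slaurn {N,A}.
Position 1: tagging it A would leave rule 3 unsatisfiable, so it must be V.
Position 2: tagging it A would leave rule 4 unsatisfiable, so it must be N.
Position 6: tagging it A would leave rule 4 unsatisfiable, so it must be N.
That leaves exactly one tagging: V N C D D N.
Checking: rule 1 ✓; rule 2 ✓; rule 3 ✓; rule 4 ✓; rule 5 ✓.

N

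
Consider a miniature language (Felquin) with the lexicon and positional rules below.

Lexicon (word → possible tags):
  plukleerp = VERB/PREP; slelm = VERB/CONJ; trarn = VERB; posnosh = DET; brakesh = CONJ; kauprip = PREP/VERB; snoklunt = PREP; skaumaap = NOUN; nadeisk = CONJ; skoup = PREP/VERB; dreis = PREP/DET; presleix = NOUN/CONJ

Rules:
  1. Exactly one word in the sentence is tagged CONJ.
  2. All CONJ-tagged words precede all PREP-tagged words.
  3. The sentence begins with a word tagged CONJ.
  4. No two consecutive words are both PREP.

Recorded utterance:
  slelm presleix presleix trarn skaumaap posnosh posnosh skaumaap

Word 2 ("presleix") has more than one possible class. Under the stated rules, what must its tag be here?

NOUN

Candidates per position — 1:slelm {VERB,CONJ}; 2:presleix {NOUN,CONJ}; 3:presleix {NOUN,CONJ}; 4:trarn {VERB}; 5:skaumaap {NOUN}; 6:posnosh {DET}; 7:posnosh {DET}; 8:skaumaap {NOUN}.
If word 1 were VERB, no tagging could satisfy rule 3; so word 1 is CONJ.
If word 2 were CONJ, no tagging could satisfy rule 1; so word 2 is NOUN.
If word 3 were CONJ, no tagging could satisfy rule 1; so word 3 is NOUN.
The unique satisfying tagging is: CONJ NOUN NOUN VERB NOUN DET DET NOUN.
Verifying each rule — rule 1 holds; rule 2 holds; rule 3 holds; rule 4 holds.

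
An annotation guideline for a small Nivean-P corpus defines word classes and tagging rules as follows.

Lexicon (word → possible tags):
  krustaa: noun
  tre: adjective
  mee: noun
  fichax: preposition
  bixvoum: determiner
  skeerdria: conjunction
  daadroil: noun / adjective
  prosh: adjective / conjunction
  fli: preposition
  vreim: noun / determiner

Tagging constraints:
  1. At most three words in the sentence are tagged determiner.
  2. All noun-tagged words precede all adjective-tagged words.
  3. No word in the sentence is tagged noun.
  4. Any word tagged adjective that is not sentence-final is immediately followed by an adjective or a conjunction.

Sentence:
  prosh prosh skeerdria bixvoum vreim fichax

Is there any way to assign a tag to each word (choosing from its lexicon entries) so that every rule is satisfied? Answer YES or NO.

YES

Candidates per position — 1:prosh {adjective,conjunction}; 2:prosh {adjective,conjunction}; 3:skeerdria {conjunction}; 4:bixvoum {determiner}; 5:vreim {noun,determiner}; 6:fichax {preposition}.
One satisfying assignment: adjective conjunction conjunction determiner determiner preposition.
Rule-by-rule: rule 1 ok; rule 2 ok; rule 3 ok; rule 4 ok.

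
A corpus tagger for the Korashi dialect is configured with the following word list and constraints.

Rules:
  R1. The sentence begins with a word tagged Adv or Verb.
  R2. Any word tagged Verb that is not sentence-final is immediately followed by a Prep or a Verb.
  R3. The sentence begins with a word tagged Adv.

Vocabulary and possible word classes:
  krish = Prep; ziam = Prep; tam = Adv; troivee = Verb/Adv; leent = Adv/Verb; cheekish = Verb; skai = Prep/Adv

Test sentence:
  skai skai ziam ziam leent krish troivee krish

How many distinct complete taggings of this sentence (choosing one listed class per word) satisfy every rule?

Candidates per position — 1:skai {Prep,Adv}; 2:skai {Prep,Adv}; 3:ziam {Prep}; 4:ziam {Prep}; 5:leent {Adv,Verb}; 6:krish {Prep}; 7:troivee {Verb,Adv}; 8:krish {Prep}.
There are 16 candidate sequences in total.
Checking each against the rules leaves 8 sequences.
Count = 8.

8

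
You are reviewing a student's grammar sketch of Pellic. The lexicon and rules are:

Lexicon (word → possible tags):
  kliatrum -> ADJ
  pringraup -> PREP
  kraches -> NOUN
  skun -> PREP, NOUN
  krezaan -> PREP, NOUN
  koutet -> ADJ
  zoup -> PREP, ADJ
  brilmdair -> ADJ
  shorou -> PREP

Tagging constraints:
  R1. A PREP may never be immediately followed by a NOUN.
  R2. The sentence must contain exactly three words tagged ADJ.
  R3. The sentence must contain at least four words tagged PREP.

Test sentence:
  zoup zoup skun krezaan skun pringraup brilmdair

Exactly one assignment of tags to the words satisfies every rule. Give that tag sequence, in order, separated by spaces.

Candidates per position — 1:zoup {PREP,ADJ}; 2:zoup {PREP,ADJ}; 3:skun {PREP,NOUN}; 4:krezaan {PREP,NOUN}; 5:skun {PREP,NOUN}; 6:pringraup {PREP}; 7:brilmdair {ADJ}.
Position 1: tagging it PREP would leave rule 2 unsatisfiable, so it must be ADJ.
Position 2: tagging it PREP would leave rule 2 unsatisfiable, so it must be ADJ.
Position 3: tagging it NOUN would leave rule 3 unsatisfiable, so it must be PREP.
Position 4: tagging it NOUN would leave rule 1 unsatisfiable, so it must be PREP.
Position 5: tagging it NOUN would leave rule 1 unsatisfiable, so it must be PREP.
The unique satisfying tagging is: ADJ ADJ PREP PREP PREP PREP ADJ.
Rule-by-rule: rule 1 ok; rule 2 ok; rule 3 ok.

ADJ ADJ PREP PREP PREP PREP ADJ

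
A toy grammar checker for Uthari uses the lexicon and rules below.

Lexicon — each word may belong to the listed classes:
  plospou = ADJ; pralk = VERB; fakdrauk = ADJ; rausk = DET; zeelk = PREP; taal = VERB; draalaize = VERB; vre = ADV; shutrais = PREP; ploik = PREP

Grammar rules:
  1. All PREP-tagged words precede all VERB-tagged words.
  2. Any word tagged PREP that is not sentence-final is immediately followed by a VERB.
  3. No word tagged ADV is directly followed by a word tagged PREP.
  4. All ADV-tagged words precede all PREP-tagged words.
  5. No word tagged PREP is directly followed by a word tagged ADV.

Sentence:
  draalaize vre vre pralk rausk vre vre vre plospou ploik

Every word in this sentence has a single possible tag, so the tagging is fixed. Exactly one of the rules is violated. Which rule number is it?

1

Fixed tagging: VERB ADV ADV VERB DET ADV ADV ADV ADJ PREP.
Rule check: R1 violated, R2 holds, R3 holds, R4 holds, R5 holds.
Only rule 1 fails.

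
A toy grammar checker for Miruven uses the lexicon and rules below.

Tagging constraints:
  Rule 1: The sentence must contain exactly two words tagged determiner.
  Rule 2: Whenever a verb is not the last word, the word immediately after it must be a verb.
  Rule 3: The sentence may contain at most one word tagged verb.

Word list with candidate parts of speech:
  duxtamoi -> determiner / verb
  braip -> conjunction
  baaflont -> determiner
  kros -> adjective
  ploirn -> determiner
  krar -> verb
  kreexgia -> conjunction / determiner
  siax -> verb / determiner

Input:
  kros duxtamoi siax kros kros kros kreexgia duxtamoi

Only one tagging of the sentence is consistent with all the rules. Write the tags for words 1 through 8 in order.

adjective determiner determiner adjective adjective adjective conjunction verb

Candidates per position — 1:kros {adjective}; 2:duxtamoi {determiner,verb}; 3:siax {verb,determiner}; 4:kros {adjective}; 5:kros {adjective}; 6:kros {adjective}; 7:kreexgia {conjunction,determiner}; 8:duxtamoi {determiner,verb}.
At position 2, choosing verb makes rule 2 impossible to satisfy; hence determiner.
At position 3, choosing verb makes rule 2 impossible to satisfy; hence determiner.
At position 7, choosing determiner makes rule 1 impossible to satisfy; hence conjunction.
At position 8, choosing determiner makes rule 1 impossible to satisfy; hence verb.
So the tagging must be: adjective determiner determiner adjective adjective adjective conjunction verb.
Check: rule 1 holds; rule 2 holds; rule 3 holds.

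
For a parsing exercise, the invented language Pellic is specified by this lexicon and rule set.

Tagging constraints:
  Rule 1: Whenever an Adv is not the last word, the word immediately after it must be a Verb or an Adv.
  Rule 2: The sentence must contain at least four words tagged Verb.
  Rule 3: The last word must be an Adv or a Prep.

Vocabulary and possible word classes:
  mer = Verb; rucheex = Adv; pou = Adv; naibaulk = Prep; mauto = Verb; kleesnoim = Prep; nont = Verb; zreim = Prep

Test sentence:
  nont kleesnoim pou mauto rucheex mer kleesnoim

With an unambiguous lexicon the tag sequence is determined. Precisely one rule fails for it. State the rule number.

2

Fixed tagging: Verb Prep Adv Verb Adv Verb Prep.
Applying the rules: R1 ✓, R2 ✗, R3 ✓.
Only rule 2 fails.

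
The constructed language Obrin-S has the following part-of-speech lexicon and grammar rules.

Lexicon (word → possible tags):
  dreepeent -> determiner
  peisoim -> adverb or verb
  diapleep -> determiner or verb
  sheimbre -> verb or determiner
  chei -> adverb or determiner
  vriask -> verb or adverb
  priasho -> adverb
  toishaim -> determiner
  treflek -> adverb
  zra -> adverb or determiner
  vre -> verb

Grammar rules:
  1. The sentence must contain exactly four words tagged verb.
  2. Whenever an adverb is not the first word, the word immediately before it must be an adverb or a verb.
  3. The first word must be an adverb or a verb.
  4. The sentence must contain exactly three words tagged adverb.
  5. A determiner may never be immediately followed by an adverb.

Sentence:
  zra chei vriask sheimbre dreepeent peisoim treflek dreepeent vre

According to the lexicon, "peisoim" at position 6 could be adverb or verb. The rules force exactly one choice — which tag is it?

verb

Candidates per position — 1:zra {adverb,determiner}; 2:chei {adverb,determiner}; 3:vriask {verb,adverb}; 4:sheimbre {verb,determiner}; 5:dreepeent {determiner}; 6:peisoim {adverb,verb}; 7:treflek {adverb}; 8:dreepeent {determiner}; 9:vre {verb}.
Position 1: determiner is ruled out by rule 3; that leaves adverb.
Position 3: adverb is ruled out by rule 1; that leaves verb.
Position 4: determiner is ruled out by rule 1; that leaves verb.
Position 6: adverb is ruled out by rule 1; that leaves verb.
Position 2: determiner is ruled out by rule 4; that leaves adverb.
So the tagging must be: adverb adverb verb verb determiner verb adverb determiner verb.
Check: rule 1 ✓; rule 2 ✓; rule 3 ✓; rule 4 ✓; rule 5 ✓.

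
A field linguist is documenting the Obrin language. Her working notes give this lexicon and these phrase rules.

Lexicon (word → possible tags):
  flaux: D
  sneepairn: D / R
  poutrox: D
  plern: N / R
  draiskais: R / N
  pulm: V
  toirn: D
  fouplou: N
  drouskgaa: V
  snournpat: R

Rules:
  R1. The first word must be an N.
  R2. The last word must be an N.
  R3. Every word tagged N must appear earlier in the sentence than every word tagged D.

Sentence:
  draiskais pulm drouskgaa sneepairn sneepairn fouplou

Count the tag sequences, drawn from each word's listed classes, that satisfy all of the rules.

1

Candidates per position — 1:draiskais {R,N}; 2:pulm {V}; 3:drouskgaa {V}; 4:sneepairn {D,R}; 5:sneepairn {D,R}; 6:fouplou {N}.
There are 8 candidate sequences in total.
The sequences that satisfy every rule: N V V R R N.
Count = 1.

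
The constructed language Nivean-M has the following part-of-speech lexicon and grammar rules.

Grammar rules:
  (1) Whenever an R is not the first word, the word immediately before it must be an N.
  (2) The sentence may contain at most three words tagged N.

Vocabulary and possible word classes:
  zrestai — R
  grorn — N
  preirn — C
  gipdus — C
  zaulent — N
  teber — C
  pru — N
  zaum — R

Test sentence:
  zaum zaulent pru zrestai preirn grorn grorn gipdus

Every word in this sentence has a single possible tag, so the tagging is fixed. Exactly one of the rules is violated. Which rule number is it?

Fixed tagging: R N N R C N N C.
Rule check: R1 ok, R2 fails.
Only rule 2 fails.

2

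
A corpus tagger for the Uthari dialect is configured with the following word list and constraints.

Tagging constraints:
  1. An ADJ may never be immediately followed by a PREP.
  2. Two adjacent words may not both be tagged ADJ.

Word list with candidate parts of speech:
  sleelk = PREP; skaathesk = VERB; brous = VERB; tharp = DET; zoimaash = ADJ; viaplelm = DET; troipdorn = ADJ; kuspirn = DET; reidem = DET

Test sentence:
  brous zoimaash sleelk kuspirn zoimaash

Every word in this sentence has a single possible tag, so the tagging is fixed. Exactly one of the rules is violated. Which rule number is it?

1

Fixed tagging: VERB ADJ PREP DET ADJ.
Applying the rules: R1 fails, R2 ok.
Only rule 1 fails.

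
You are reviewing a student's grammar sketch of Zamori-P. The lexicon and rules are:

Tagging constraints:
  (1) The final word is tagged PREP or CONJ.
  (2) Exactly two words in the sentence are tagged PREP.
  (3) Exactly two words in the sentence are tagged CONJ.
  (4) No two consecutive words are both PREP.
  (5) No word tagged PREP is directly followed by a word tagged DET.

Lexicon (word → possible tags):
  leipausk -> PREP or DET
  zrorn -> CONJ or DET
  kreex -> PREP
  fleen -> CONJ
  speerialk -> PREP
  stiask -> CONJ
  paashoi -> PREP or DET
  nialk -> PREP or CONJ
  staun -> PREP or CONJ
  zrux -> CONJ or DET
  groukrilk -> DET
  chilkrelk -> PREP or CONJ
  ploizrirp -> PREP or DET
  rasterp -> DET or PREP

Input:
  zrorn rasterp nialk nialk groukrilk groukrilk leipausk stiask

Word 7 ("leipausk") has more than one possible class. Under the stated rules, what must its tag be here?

Candidates per position — 1:zrorn {CONJ,DET}; 2:rasterp {DET,PREP}; 3:nialk {PREP,CONJ}; 4:nialk {PREP,CONJ}; 5:groukrilk {DET}; 6:groukrilk {DET}; 7:leipausk {PREP,DET}; 8:stiask {CONJ}.
Position 4: tagging it PREP would leave rule 5 unsatisfiable, so it must be CONJ.
Position 1: tagging it CONJ would leave rule 3 unsatisfiable, so it must be DET.
Position 3: tagging it CONJ would leave rule 3 unsatisfiable, so it must be PREP.
Position 2: tagging it PREP would leave rule 4 unsatisfiable, so it must be DET.
Position 7: tagging it DET would leave rule 2 unsatisfiable, so it must be PREP.
So the tagging must be: DET DET PREP CONJ DET DET PREP CONJ.
Check: rule 1 ✓; rule 2 ✓; rule 3 ✓; rule 4 ✓; rule 5 ✓.

PREP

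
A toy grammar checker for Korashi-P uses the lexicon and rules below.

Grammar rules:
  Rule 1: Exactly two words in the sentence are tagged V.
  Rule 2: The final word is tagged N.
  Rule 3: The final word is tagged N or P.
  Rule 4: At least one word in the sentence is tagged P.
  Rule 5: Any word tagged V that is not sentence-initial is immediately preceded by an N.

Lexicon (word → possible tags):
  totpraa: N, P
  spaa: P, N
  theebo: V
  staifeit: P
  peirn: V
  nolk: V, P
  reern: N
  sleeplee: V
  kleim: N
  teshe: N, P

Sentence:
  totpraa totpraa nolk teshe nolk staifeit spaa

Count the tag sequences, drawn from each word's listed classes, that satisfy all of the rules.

Candidates per position — 1:totpraa {N,P}; 2:totpraa {N,P}; 3:nolk {V,P}; 4:teshe {N,P}; 5:nolk {V,P}; 6:staifeit {P}; 7:spaa {P,N}.
There are 64 candidate sequences in total.
The sequences that satisfy every rule: N N V N V P N; P N V N V P N.
Count = 2.

2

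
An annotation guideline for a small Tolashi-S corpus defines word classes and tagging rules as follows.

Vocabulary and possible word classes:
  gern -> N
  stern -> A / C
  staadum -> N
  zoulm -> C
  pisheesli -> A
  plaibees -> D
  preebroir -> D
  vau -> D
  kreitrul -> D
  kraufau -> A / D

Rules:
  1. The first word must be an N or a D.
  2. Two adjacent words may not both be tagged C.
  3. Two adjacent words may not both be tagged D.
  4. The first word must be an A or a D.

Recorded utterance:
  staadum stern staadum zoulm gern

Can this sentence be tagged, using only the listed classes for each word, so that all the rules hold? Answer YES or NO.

Candidates per position — 1:staadum {N}; 2:stern {A,C}; 3:staadum {N}; 4:zoulm {C}; 5:gern {N}.
Rule 4 cannot be satisfied by any choice of tags from the lexicon.
So there is no consistent tagging.

NO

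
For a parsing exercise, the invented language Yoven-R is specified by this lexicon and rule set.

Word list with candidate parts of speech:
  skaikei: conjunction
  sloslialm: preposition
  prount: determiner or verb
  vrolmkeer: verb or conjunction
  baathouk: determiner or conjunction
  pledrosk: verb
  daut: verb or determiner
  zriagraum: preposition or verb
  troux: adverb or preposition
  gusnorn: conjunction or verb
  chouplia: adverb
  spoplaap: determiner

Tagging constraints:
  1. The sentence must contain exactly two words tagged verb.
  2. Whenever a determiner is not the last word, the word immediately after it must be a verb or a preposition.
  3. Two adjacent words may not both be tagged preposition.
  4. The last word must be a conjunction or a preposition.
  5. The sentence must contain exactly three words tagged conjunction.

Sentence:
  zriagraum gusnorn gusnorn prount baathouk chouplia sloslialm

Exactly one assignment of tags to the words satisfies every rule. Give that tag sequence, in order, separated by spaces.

verb conjunction conjunction verb conjunction adverb preposition

Candidates per position — 1:zriagraum {preposition,verb}; 2:gusnorn {conjunction,verb}; 3:gusnorn {conjunction,verb}; 4:prount {determiner,verb}; 5:baathouk {determiner,conjunction}; 6:chouplia {adverb}; 7:sloslialm {preposition}.
Word 2 cannot be verb — rule 5 would then fail for every completion. It is conjunction.
Word 3 cannot be verb — rule 5 would then fail for every completion. It is conjunction.
Word 4 cannot be determiner — rule 1 would then fail for every completion. It is verb.
Word 5 cannot be determiner — rule 2 would then fail for every completion. It is conjunction.
Word 1 cannot be preposition — rule 1 would then fail for every completion. It is verb.
The unique satisfying tagging is: verb conjunction conjunction verb conjunction adverb preposition.
Rule-by-rule: rule 1 holds; rule 2 holds; rule 3 holds; rule 4 holds; rule 5 holds.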